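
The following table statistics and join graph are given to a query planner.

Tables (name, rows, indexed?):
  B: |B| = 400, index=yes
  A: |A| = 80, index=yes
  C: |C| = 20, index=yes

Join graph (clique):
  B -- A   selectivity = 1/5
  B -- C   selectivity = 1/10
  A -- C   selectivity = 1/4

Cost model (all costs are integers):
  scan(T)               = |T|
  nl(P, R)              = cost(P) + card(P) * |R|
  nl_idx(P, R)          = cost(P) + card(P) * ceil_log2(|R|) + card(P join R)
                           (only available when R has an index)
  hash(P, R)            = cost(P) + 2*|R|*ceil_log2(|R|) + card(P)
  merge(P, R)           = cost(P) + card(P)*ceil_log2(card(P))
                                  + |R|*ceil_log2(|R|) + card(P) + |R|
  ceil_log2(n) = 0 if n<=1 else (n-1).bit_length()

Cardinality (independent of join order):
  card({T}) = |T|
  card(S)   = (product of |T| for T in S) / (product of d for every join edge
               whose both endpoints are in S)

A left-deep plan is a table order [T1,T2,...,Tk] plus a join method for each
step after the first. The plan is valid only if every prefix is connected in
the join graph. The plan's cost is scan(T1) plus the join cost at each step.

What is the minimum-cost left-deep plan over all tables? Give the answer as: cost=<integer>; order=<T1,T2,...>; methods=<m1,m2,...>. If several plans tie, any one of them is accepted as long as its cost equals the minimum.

Selinger DP (subsets sized 1..n):
  {B}: scan cost=400, card=400
  {A}: scan cost=80, card=80
  {C}: scan cost=20, card=20
  {AB}: card=6400; try (A,hash)→1920, (B,merge)→4720, (A,merge)→5040, (B,nl_idx)→7200, (B,hash)→7360, (A,nl_idx)→9600 …(+2); best=1920 via (A,hash)
  {BC}: card=800; try (C,hash)→1000, (B,nl_idx)→1000, (C,nl_idx)→3200, (B,merge)→4140, (C,merge)→4520, (B,hash)→7240 …(+2); best=1000 via (C,hash)
  {AC}: card=400; try (C,hash)→360, (A,nl_idx)→560, (A,merge)→780, (C,merge)→840, (C,nl_idx)→880, (A,hash)→1160 …(+2); best=360 via (C,hash)
  {ABC}: card=3200; try (A,hash)→2920, (B,nl_idx)→7160, (B,hash)→7960, (B,merge)→8360, (C,hash)→8520, (A,nl_idx)→9800 …(+6); best=2920 via (A,hash)

cost=2920; order=B,C,A; methods=hash,hash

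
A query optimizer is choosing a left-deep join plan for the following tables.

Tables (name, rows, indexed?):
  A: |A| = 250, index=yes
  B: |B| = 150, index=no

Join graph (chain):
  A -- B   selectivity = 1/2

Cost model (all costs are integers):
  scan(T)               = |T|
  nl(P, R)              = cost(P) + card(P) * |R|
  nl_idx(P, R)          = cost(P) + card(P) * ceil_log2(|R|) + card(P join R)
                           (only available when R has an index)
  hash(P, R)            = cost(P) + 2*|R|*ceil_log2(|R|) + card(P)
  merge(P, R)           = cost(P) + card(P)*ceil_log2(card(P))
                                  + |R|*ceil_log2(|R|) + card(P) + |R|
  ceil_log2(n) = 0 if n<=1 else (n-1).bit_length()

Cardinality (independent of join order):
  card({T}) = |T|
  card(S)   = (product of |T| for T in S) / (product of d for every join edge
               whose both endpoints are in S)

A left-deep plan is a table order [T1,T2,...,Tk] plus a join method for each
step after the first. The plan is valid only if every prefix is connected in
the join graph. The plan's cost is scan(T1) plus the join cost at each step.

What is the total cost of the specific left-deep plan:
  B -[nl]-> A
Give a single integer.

step 1: scan B: cost=150, card=150
step 2: join A via nl
    card(P join A) = 150*250/(2) = 18750
    cost = 150 + 150*250 = 37650

37650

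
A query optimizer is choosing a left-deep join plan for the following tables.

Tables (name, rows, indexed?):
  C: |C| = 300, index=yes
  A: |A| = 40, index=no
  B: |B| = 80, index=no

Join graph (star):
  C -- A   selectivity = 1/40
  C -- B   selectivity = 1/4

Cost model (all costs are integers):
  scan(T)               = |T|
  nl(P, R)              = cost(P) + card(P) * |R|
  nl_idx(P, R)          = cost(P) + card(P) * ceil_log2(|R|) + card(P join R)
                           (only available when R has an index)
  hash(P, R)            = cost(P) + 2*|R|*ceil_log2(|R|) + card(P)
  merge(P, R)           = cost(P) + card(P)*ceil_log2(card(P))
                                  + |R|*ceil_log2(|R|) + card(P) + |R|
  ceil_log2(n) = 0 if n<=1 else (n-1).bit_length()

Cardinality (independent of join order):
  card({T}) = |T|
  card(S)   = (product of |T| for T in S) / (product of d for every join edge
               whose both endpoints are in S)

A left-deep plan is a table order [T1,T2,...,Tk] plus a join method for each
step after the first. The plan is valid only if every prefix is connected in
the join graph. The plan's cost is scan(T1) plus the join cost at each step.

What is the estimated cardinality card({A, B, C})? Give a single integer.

Tables in S: A(40), B(80), C(300)
Edges inside S: C-A(d=40), C-B(d=4)
numerator = 40 * 80 * 300 = 960000
denominator = 40 * 4 = 160
card(S) = 960000 / 160 = 6000

6000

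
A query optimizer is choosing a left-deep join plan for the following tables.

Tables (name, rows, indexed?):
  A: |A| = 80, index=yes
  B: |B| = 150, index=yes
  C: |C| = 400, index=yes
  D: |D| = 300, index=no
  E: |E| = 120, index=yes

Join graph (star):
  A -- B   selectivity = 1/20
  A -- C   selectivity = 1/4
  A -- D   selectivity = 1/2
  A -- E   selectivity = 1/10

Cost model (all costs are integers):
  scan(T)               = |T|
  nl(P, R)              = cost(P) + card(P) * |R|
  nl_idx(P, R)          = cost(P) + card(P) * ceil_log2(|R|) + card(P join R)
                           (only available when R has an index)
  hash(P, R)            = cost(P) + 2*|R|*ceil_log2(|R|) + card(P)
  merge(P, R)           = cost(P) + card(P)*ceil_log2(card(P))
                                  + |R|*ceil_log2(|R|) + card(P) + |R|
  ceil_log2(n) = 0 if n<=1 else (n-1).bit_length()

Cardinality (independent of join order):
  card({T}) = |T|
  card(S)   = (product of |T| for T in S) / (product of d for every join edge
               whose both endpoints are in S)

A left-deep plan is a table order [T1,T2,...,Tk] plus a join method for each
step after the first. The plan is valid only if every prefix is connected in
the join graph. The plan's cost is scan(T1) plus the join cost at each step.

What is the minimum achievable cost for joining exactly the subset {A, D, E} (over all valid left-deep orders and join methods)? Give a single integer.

Selinger DP over subsets of {A,D,E}:
  {A}: scan cost=80, card=80
  {D}: scan cost=300, card=300
  {E}: scan cost=120, card=120
  {AD}: card=12000; try (A,hash)→1720, (D,merge)→3720, (A,merge)→3940, (D,hash)→5560, (A,nl_idx)→14400, (D,nl)→24080 …(+1); best=1720 via (A,hash)
  {AE}: card=960; try (A,hash)→1360, (E,nl_idx)→1600, (E,merge)→1680, (A,merge)→1720, (E,hash)→1840, (A,nl_idx)→1920 …(+2); best=1360 via (A,hash)
  {ADE}: card=144000; try (D,hash)→7720, (D,merge)→14920, (E,hash)→15400, (E,merge)→182680, (E,nl_idx)→229720, (D,nl)→289360 …(+1); best=7720 via (D,hash)

7720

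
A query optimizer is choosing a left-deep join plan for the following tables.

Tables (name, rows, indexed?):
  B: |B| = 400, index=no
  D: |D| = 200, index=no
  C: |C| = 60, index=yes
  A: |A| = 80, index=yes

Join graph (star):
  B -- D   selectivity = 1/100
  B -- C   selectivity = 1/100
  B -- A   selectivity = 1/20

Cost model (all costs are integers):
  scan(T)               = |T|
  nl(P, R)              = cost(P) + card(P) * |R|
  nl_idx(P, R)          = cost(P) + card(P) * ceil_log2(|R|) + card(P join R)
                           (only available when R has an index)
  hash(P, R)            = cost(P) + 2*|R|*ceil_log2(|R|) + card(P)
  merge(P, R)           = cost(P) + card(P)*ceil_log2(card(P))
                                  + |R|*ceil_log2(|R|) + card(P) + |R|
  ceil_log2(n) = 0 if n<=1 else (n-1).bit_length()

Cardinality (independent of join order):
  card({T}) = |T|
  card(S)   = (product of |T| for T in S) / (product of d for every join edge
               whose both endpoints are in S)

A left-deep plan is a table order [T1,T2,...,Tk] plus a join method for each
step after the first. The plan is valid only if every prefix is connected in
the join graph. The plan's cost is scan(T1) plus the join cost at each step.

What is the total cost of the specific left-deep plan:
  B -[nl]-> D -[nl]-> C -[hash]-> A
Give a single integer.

step 1: scan B: cost=400, card=400
step 2: join D via nl
    card(P join D) = 400*200/(100) = 800
    cost = 400 + 400*200 = 80400
step 3: join C via nl
    card(P join C) = 800*60/(100) = 480
    cost = 80400 + 800*60 = 128400
step 4: join A via hash
    card(P join A) = 480*80/(20) = 1920
    cost = 128400 + 2*80*7 + 480 = 130000

130000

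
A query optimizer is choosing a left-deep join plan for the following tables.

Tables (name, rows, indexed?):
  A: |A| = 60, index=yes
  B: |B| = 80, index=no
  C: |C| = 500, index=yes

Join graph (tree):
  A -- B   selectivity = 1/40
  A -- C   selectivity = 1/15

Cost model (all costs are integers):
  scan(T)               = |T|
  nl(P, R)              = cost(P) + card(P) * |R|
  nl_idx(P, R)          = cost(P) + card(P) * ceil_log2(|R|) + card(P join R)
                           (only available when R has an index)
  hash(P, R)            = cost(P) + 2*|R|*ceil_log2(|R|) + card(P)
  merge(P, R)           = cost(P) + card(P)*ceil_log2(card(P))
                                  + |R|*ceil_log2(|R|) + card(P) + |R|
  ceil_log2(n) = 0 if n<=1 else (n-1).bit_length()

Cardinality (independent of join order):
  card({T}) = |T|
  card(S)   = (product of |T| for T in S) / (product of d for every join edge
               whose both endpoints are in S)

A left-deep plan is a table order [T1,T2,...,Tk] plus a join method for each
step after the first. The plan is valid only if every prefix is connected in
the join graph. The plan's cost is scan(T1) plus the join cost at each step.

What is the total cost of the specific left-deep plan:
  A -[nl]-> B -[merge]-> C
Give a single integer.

10820

step 1: scan A: cost=60, card=60
step 2: join B via nl
    card(P join B) = 60*80/(40) = 120
    cost = 60 + 60*80 = 4860
step 3: join C via merge
    card(P join C) = 120*500/(15) = 4000
    cost = 4860 + 120*7 + 500*9 + 120 + 500 = 10820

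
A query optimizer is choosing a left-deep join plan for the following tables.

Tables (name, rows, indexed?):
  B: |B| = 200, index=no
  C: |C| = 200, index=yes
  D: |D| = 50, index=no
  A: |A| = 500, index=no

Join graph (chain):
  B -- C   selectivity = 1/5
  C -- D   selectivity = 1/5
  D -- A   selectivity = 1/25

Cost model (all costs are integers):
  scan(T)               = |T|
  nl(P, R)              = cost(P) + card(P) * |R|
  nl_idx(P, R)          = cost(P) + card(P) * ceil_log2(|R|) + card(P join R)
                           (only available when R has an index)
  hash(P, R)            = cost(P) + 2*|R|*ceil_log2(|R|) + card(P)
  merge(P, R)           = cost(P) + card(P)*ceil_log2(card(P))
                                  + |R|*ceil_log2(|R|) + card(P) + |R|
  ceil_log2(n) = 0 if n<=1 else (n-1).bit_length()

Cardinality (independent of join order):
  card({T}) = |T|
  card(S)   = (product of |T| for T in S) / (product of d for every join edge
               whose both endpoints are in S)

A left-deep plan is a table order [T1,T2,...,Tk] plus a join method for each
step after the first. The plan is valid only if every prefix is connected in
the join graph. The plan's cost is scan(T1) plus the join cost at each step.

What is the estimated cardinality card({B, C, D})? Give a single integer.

80000

Tables in S: B(200), C(200), D(50)
Edges inside S: B-C(d=5), C-D(d=5)
numerator = 200 * 200 * 50 = 2000000
denominator = 5 * 5 = 25
card(S) = 2000000 / 25 = 80000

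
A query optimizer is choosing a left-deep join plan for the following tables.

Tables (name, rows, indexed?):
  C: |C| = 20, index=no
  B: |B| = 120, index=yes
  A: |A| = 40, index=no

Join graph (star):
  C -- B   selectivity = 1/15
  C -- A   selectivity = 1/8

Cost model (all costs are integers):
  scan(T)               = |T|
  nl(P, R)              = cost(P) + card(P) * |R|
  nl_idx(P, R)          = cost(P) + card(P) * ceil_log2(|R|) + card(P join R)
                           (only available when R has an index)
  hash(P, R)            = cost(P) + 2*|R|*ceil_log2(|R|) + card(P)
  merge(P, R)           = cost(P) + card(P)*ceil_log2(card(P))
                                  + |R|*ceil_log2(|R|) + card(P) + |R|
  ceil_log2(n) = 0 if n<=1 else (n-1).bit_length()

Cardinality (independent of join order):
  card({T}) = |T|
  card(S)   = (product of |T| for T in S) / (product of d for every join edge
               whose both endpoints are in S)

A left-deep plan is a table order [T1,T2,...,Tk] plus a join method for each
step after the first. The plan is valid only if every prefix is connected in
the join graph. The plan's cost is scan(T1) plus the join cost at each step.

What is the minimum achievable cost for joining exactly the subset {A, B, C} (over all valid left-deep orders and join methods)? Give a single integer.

960

Selinger DP over subsets of {A,B,C}:
  {C}: scan cost=20, card=20
  {B}: scan cost=120, card=120
  {A}: scan cost=40, card=40
  {BC}: card=160; try (B,nl_idx)→320, (C,hash)→440, (B,merge)→1100, (C,merge)→1200, (B,hash)→1720, (B,nl)→2420 …(+1); best=320 via (B,nl_idx)
  {AC}: card=100; try (C,hash)→280, (A,merge)→420, (C,merge)→440, (A,hash)→520, (A,nl)→820, (C,nl)→840; best=280 via (C,hash)
  {ABC}: card=800; try (A,hash)→960, (B,nl_idx)→1780, (B,merge)→2040, (A,merge)→2040, (B,hash)→2060, (A,nl)→6720 …(+1); best=960 via (A,hash)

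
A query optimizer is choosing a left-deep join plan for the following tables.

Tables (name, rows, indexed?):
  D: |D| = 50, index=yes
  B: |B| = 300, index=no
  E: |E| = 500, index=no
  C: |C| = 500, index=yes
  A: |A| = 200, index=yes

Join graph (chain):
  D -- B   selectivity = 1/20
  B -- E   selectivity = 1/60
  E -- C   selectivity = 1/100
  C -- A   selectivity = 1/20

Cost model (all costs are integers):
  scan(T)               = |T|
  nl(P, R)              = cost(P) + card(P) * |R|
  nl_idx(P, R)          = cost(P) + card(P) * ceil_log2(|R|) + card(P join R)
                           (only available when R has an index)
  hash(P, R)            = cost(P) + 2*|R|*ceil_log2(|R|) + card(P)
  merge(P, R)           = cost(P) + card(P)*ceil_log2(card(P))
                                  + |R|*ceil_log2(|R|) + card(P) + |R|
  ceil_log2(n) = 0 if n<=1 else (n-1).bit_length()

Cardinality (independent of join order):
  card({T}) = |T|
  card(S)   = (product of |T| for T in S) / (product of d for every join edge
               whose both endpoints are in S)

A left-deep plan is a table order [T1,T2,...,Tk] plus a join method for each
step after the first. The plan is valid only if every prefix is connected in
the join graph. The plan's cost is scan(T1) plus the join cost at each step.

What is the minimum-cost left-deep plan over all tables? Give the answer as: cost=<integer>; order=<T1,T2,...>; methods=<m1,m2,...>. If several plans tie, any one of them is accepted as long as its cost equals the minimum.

Selinger DP (subsets sized 1..n):
  {D}: scan cost=50, card=50
  {B}: scan cost=300, card=300
  {E}: scan cost=500, card=500
  {C}: scan cost=500, card=500
  {A}: scan cost=200, card=200
  {BD}: card=750; try (D,hash)→1200, (D,nl_idx)→2850, (B,merge)→3400, (D,merge)→3650, (B,hash)→5500, (B,nl)→15050 …(+1); best=1200 via (D,hash)
  {BE}: card=2500; try (B,hash)→6400, (E,merge)→8300, (B,merge)→8500, (E,hash)→9600, (E,nl)→150300, (B,nl)→150500; best=6400 via (B,hash)
  {CE}: card=2500; try (C,nl_idx)→7500, (E,hash)→10000, (C,hash)→10000, (E,merge)→10500, (C,merge)→10500, (E,nl)→250500 …(+1); best=7500 via (C,nl_idx)
  {AC}: card=5000; try (A,hash)→4200, (C,merge)→7000, (C,nl_idx)→7000, (A,merge)→7300, (C,hash)→9400, (A,nl_idx)→9500 …(+2); best=4200 via (A,hash)
  {BDE}: card=6250; try (D,hash)→9500, (E,hash)→10950, (E,merge)→14450, (D,nl_idx)→27650, (D,merge)→39250, (D,nl)→131400 …(+1); best=9500 via (D,hash)
  {BCE}: card=12500; try (B,hash)→15400, (C,hash)→17900, (C,nl_idx)→41400, (B,merge)→43000, (C,merge)→43900, (B,nl)→757500 …(+1); best=15400 via (B,hash)
  {ACE}: card=25000; try (A,hash)→13200, (E,hash)→18200, (A,merge)→41800, (A,nl_idx)→52500, (E,merge)→79200, (A,nl)→507500 …(+1); best=13200 via (A,hash)
  {BCDE}: card=31250; try (C,hash)→24750, (D,hash)→28500, (C,nl_idx)→97000, (C,merge)→102000, (D,nl_idx)→121650, (D,merge)→203250 …(+2); best=24750 via (C,hash)
  {ABCE}: card=125000; try (A,hash)→31100, (B,hash)→43600, (A,merge)→204700, (A,nl_idx)→240400, (B,merge)→416200, (A,nl)→2515400 …(+1); best=31100 via (A,hash)
  {ABCDE}: card=312500; try (A,hash)→59200, (D,hash)→156700, (A,merge)→526550, (A,nl_idx)→587250, (D,nl_idx)→1093600, (D,merge)→2281450 …(+2); best=59200 via (A,hash)

cost=59200; order=E,B,D,C,A; methods=hash,hash,hash,hash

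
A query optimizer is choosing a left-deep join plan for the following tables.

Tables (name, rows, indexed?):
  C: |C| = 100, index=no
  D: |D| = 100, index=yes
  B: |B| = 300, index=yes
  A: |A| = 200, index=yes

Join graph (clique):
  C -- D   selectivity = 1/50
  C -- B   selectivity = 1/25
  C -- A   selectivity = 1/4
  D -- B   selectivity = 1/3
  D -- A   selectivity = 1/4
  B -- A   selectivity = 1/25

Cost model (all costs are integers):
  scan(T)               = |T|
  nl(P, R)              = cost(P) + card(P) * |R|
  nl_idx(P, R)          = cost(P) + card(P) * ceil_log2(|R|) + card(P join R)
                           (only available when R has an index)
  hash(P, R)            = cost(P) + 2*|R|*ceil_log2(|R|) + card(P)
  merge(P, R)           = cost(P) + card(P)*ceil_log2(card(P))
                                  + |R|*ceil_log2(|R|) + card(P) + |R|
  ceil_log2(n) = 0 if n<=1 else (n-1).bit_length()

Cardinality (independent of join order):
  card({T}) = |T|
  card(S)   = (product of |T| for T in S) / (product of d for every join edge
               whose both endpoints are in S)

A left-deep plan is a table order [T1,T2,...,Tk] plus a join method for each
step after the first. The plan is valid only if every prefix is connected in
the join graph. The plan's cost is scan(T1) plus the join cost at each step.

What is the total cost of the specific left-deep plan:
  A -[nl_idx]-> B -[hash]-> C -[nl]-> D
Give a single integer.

248200

step 1: scan A: cost=200, card=200
step 2: join B via nl_idx
    card(P join B) = 200*300/(25) = 2400
    cost = 200 + 200*9 + 2400 = 4400
step 3: join C via hash
    card(P join C) = 2400*100/(25*4) = 2400
    cost = 4400 + 2*100*7 + 2400 = 8200
step 4: join D via nl
    card(P join D) = 2400*100/(50*3*4) = 400
    cost = 8200 + 2400*100 = 248200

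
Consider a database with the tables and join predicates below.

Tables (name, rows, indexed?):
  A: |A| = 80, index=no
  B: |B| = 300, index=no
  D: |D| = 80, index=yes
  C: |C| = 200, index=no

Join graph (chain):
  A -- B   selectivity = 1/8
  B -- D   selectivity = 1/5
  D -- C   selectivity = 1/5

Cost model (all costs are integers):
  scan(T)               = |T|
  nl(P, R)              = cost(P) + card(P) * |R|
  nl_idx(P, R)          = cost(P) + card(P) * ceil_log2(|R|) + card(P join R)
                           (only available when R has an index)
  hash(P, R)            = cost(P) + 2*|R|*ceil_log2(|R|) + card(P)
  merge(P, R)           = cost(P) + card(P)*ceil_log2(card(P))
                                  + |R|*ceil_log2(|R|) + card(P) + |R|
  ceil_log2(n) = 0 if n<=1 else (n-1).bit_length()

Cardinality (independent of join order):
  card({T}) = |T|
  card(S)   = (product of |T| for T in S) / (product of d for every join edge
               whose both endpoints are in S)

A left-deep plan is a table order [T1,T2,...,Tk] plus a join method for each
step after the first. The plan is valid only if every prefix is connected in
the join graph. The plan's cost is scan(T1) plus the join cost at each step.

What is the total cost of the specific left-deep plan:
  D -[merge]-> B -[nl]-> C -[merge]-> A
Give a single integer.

4612360

step 1: scan D: cost=80, card=80
step 2: join B via merge
    card(P join B) = 80*300/(5) = 4800
    cost = 80 + 80*7 + 300*9 + 80 + 300 = 3720
step 3: join C via nl
    card(P join C) = 4800*200/(5) = 192000
    cost = 3720 + 4800*200 = 963720
step 4: join A via merge
    card(P join A) = 192000*80/(8) = 1920000
    cost = 963720 + 192000*18 + 80*7 + 192000 + 80 = 4612360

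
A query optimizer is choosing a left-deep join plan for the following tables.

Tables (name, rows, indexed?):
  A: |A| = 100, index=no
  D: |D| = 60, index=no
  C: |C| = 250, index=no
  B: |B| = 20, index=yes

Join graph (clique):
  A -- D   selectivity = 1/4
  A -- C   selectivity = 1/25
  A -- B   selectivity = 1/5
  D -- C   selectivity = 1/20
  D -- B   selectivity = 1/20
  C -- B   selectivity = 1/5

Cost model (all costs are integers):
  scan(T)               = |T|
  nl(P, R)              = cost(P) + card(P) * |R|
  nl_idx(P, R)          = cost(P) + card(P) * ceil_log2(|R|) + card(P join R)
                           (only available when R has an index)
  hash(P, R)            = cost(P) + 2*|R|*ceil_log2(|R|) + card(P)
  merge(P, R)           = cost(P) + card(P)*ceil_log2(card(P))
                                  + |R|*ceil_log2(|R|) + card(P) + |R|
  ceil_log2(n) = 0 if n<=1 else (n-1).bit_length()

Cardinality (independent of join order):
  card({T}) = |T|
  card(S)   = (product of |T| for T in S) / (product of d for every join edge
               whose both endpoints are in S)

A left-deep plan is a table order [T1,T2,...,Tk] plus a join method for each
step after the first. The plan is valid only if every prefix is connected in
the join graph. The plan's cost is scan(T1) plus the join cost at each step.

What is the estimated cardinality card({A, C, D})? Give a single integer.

Tables in S: A(100), C(250), D(60)
Edges inside S: A-D(d=4), A-C(d=25), D-C(d=20)
numerator = 100 * 250 * 60 = 1500000
denominator = 4 * 25 * 20 = 2000
card(S) = 1500000 / 2000 = 750

750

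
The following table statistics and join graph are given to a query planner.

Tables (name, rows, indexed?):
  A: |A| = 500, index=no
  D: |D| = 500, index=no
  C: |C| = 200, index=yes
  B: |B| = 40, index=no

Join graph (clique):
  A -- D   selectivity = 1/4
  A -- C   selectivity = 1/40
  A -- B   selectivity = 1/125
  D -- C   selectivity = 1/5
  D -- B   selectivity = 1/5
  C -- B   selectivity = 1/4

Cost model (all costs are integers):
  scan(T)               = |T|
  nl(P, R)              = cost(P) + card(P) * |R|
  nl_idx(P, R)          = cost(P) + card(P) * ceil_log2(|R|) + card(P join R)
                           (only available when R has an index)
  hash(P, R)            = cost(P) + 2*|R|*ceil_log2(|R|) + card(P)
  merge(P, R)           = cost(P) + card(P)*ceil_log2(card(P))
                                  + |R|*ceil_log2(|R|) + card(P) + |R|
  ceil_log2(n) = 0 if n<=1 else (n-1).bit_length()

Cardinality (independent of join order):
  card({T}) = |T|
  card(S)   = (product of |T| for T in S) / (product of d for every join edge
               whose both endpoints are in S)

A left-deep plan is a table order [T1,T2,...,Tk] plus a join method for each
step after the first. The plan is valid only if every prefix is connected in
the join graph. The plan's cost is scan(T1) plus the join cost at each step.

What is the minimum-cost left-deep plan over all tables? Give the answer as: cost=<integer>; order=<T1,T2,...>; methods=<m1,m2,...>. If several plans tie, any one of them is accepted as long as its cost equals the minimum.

Selinger DP (subsets sized 1..n):
  {A}: scan cost=500, card=500
  {D}: scan cost=500, card=500
  {C}: scan cost=200, card=200
  {B}: scan cost=40, card=40
  {AD}: card=62500; try (D,hash)→10000, (A,hash)→10000, (D,merge)→10500, (A,merge)→10500, (D,nl)→250500, (A,nl)→250500; best=10000 via (D,hash)
  {AC}: card=2500; try (C,hash)→4200, (C,nl_idx)→7000, (A,merge)→7000, (C,merge)→7300, (A,hash)→9400, (A,nl)→100200 …(+1); best=4200 via (C,hash)
  {AB}: card=160; try (B,hash)→1480, (A,merge)→5320, (B,merge)→5780, (A,hash)→9080, (A,nl)→20040, (B,nl)→20500; best=1480 via (B,hash)
  {CD}: card=20000; try (C,hash)→4200, (D,merge)→7000, (C,merge)→7300, (D,hash)→9400, (C,nl_idx)→24500, (D,nl)→100200 …(+1); best=4200 via (C,hash)
  {BD}: card=4000; try (B,hash)→1480, (D,merge)→5320, (B,merge)→5780, (D,hash)→9080, (D,nl)→20040, (B,nl)→20500; best=1480 via (B,hash)
  {BC}: card=2000; try (B,hash)→880, (C,merge)→2120, (B,merge)→2280, (C,nl_idx)→2360, (C,hash)→3280, (C,nl)→8040 …(+1); best=880 via (B,hash)
  {ACD}: card=62500; try (D,hash)→15700, (A,hash)→33200, (D,merge)→41700, (C,hash)→75700, (A,merge)→329200, (C,nl_idx)→572500 …(+4); best=15700 via (D,hash)
  {ABD}: card=4000; try (D,merge)→7920, (D,hash)→10640, (A,hash)→14480, (A,merge)→58480, (B,hash)→72980, (D,nl)→81480 …(+3); best=7920 via (D,merge)
  {ABC}: card=200; try (C,nl_idx)→2960, (C,merge)→4720, (C,hash)→4840, (B,hash)→7180, (A,hash)→11880, (A,merge)→29880 …(+4); best=2960 via (C,nl_idx)
  {BCD}: card=40000; try (C,hash)→8680, (D,hash)→11880, (B,hash)→24680, (D,merge)→29880, (C,merge)→55280, (C,nl_idx)→73480 …(+4); best=8680 via (C,hash)
  {ABCD}: card=1000; try (D,merge)→9760, (D,hash)→12160, (C,hash)→15120, (C,nl_idx)→40920, (A,hash)→57680, (C,merge)→61720 …(+7); best=9760 via (D,merge)

cost=9760; order=A,B,C,D; methods=hash,nl_idx,merge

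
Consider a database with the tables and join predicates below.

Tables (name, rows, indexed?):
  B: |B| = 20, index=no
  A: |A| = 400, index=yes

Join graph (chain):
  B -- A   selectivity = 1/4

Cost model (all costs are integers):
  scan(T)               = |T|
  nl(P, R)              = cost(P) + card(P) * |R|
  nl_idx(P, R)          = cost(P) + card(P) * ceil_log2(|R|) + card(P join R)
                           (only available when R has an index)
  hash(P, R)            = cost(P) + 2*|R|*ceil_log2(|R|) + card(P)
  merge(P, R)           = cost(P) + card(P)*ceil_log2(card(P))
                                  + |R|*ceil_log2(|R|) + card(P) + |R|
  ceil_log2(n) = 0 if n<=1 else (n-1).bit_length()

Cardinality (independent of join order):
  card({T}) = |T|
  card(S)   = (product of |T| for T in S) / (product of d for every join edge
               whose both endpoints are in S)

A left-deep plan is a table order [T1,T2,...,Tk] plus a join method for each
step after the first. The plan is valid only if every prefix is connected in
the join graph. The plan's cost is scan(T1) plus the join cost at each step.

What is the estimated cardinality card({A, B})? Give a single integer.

2000

Tables in S: A(400), B(20)
Edges inside S: B-A(d=4)
numerator = 400 * 20 = 8000
denominator = 4 = 4
card(S) = 8000 / 4 = 2000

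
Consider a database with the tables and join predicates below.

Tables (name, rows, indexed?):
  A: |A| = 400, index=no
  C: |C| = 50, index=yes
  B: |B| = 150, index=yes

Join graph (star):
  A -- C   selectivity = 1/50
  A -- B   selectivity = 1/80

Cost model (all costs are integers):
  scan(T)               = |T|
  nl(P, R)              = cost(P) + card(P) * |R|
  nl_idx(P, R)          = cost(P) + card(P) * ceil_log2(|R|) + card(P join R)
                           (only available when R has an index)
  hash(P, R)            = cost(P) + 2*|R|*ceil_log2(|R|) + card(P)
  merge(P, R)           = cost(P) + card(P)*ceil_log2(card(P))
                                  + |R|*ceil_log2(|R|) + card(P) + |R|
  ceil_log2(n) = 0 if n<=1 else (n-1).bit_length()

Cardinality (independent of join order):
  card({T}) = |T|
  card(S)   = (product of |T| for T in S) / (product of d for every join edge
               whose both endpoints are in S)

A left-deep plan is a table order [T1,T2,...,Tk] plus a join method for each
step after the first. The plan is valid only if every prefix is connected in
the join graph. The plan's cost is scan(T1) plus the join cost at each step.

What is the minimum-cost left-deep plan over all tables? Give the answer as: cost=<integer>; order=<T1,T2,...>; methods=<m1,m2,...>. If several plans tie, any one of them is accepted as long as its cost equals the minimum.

cost=4200; order=A,C,B; methods=hash,hash

Selinger DP (subsets sized 1..n):
  {A}: scan cost=400, card=400
  {C}: scan cost=50, card=50
  {B}: scan cost=150, card=150
  {AC}: card=400; try (C,hash)→1400, (C,nl_idx)→3200, (A,merge)→4400, (C,merge)→4750, (A,hash)→7300, (A,nl)→20050 …(+1); best=1400 via (C,hash)
  {AB}: card=750; try (B,hash)→3200, (B,nl_idx)→4350, (A,merge)→5500, (B,merge)→5750, (A,hash)→7500, (A,nl)→60150 …(+1); best=3200 via (B,hash)
  {ABC}: card=750; try (B,hash)→4200, (C,hash)→4550, (B,nl_idx)→5350, (B,merge)→6750, (C,nl_idx)→8450, (C,merge)→11800 …(+2); best=4200 via (B,hash)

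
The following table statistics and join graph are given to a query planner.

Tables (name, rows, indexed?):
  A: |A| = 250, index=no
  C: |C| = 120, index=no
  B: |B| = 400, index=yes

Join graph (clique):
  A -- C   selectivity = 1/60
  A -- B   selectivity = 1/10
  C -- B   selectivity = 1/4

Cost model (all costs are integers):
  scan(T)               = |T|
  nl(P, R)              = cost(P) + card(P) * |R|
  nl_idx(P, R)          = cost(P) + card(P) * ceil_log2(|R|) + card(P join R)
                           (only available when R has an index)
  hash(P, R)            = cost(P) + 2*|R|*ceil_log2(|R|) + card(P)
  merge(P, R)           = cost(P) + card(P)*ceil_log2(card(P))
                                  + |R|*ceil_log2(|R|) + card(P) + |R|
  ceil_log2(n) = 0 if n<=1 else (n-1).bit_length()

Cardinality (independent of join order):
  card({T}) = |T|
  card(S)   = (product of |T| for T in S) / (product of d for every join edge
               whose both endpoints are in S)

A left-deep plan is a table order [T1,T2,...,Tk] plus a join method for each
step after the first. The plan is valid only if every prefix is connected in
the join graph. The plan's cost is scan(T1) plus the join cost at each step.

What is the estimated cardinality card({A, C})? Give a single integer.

500

Tables in S: A(250), C(120)
Edges inside S: A-C(d=60)
numerator = 250 * 120 = 30000
denominator = 60 = 60
card(S) = 30000 / 60 = 500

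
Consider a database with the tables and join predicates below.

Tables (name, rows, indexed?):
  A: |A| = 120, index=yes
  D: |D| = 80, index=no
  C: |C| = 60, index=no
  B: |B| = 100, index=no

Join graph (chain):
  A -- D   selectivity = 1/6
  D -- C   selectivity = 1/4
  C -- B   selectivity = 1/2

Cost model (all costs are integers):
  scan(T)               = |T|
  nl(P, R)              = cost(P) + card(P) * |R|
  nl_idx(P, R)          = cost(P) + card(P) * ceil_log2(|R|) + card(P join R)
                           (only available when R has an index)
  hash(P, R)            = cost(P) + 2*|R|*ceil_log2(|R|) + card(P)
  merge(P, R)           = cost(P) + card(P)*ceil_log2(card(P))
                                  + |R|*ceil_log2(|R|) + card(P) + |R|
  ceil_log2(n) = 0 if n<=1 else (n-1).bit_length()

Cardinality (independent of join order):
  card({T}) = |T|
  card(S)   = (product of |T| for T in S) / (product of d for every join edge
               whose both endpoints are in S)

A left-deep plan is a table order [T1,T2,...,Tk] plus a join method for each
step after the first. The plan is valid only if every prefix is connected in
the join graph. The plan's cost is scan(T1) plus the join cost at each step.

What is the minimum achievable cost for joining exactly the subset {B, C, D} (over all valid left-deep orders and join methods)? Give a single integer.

Selinger DP over subsets of {B,C,D}:
  {D}: scan cost=80, card=80
  {C}: scan cost=60, card=60
  {B}: scan cost=100, card=100
  {CD}: card=1200; try (C,hash)→880, (D,merge)→1120, (C,merge)→1140, (D,hash)→1240, (D,nl)→4860, (C,nl)→4880; best=880 via (C,hash)
  {BC}: card=3000; try (C,hash)→920, (B,merge)→1280, (C,merge)→1320, (B,hash)→1520, (B,nl)→6060, (C,nl)→6100; best=920 via (C,hash)
  {BCD}: card=60000; try (B,hash)→3480, (D,hash)→5040, (B,merge)→16080, (D,merge)→40560, (B,nl)→120880, (D,nl)→240920; best=3480 via (B,hash)

3480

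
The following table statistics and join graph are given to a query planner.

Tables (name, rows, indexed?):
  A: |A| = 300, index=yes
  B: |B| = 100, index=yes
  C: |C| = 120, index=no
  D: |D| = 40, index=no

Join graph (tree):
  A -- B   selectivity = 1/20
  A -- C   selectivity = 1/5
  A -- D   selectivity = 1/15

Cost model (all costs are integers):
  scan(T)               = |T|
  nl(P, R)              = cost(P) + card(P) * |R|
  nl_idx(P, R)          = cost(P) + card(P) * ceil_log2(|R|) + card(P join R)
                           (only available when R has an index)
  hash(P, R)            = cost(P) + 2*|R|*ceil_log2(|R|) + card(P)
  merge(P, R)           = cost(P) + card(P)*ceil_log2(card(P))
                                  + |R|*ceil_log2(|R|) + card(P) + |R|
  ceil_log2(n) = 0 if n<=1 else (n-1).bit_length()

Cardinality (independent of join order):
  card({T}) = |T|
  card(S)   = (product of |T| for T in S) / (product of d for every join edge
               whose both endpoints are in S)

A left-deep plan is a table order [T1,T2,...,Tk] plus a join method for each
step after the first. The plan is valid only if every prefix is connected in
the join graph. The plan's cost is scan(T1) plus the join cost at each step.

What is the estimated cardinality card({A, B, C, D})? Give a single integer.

96000

Tables in S: A(300), B(100), C(120), D(40)
Edges inside S: A-B(d=20), A-C(d=5), A-D(d=15)
numerator = 300 * 100 * 120 * 40 = 144000000
denominator = 20 * 5 * 15 = 1500
card(S) = 144000000 / 1500 = 96000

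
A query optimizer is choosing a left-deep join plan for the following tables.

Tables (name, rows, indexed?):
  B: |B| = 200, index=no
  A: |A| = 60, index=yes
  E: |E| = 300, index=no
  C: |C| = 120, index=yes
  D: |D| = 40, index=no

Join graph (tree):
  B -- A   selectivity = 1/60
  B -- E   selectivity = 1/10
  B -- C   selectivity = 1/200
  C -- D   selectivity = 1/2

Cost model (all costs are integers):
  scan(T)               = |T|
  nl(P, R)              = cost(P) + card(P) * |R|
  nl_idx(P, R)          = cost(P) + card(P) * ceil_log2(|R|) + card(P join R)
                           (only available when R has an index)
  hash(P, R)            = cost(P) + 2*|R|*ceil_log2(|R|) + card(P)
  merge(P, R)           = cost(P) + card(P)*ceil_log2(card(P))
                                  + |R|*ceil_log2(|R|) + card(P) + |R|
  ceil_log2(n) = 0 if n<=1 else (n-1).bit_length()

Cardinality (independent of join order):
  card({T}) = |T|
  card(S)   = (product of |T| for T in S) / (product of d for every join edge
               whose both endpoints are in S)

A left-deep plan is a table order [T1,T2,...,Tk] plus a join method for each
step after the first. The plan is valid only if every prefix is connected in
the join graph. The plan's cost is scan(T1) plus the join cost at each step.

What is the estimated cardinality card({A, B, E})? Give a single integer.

Tables in S: A(60), B(200), E(300)
Edges inside S: B-A(d=60), B-E(d=10)
numerator = 60 * 200 * 300 = 3600000
denominator = 60 * 10 = 600
card(S) = 3600000 / 600 = 6000

6000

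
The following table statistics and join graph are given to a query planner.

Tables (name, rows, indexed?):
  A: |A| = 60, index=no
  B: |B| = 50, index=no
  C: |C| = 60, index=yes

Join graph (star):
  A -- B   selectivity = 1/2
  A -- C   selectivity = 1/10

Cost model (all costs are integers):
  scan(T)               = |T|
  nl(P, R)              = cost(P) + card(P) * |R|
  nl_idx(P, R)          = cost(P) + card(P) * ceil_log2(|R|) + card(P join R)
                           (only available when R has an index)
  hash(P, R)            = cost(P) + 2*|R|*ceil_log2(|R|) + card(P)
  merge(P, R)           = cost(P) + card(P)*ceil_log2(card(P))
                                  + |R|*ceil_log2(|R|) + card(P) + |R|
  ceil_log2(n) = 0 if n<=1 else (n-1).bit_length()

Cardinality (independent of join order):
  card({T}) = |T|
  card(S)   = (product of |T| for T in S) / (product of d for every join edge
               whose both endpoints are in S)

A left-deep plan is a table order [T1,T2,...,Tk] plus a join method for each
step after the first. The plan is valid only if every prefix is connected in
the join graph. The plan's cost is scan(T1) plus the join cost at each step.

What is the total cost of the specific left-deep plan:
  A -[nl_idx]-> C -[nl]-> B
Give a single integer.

step 1: scan A: cost=60, card=60
step 2: join C via nl_idx
    card(P join C) = 60*60/(10) = 360
    cost = 60 + 60*6 + 360 = 780
step 3: join B via nl
    card(P join B) = 360*50/(2) = 9000
    cost = 780 + 360*50 = 18780

18780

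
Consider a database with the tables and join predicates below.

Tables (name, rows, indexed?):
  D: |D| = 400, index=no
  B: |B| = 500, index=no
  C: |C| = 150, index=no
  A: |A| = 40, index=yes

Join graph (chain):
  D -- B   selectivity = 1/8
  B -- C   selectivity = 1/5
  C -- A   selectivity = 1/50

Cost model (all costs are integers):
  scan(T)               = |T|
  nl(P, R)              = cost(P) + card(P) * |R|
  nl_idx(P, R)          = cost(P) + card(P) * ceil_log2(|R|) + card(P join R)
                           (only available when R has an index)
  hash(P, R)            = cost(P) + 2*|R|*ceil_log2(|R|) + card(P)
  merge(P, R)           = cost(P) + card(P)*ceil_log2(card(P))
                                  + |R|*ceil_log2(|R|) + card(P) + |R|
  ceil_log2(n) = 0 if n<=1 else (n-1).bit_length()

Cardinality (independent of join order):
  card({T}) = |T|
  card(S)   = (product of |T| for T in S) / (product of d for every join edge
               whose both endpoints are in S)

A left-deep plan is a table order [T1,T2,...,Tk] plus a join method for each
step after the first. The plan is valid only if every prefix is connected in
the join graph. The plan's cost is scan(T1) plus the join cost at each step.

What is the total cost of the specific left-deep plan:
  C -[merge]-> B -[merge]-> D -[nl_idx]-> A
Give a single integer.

step 1: scan C: cost=150, card=150
step 2: join B via merge
    card(P join B) = 150*500/(5) = 15000
    cost = 150 + 150*8 + 500*9 + 150 + 500 = 6500
step 3: join D via merge
    card(P join D) = 15000*400/(8) = 750000
    cost = 6500 + 15000*14 + 400*9 + 15000 + 400 = 235500
step 4: join A via nl_idx
    card(P join A) = 750000*40/(50) = 600000
    cost = 235500 + 750000*6 + 600000 = 5335500

5335500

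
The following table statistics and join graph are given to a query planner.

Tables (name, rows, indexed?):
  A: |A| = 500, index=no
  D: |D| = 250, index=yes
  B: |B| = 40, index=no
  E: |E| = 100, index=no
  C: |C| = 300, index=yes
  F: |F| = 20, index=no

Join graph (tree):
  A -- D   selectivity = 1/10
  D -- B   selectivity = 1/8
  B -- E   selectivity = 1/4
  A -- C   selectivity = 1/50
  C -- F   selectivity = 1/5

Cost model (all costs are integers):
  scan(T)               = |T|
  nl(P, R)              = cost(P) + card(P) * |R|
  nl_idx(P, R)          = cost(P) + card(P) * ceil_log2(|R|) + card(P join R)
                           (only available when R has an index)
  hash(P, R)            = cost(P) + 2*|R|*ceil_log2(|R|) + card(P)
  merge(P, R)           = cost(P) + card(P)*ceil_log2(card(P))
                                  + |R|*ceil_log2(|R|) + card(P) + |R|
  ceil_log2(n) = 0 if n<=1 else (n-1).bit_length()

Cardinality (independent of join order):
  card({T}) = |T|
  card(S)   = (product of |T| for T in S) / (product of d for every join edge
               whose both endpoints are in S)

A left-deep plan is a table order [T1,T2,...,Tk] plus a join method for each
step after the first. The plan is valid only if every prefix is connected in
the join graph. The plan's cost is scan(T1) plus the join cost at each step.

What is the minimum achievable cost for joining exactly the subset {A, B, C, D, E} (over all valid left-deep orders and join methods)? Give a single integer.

Selinger DP over subsets of {A,B,C,D,E}:
  {A}: scan cost=500, card=500
  {D}: scan cost=250, card=250
  {B}: scan cost=40, card=40
  {E}: scan cost=100, card=100
  {C}: scan cost=300, card=300
  {AD}: card=12500; try (D,hash)→5000, (A,merge)→7500, (D,merge)→7750, (A,hash)→9500, (D,nl_idx)→17000, (A,nl)→125250 …(+1); best=5000 via (D,hash)
  {AC}: card=3000; try (C,hash)→6400, (C,nl_idx)→8000, (A,merge)→8300, (C,merge)→8500, (A,hash)→9600, (A,nl)→150300 …(+1); best=6400 via (C,hash)
  {BD}: card=1250; try (B,hash)→980, (D,nl_idx)→1610, (D,merge)→2570, (B,merge)→2780, (D,hash)→4080, (D,nl)→10040 …(+1); best=980 via (B,hash)
  {BE}: card=1000; try (B,hash)→680, (E,merge)→1120, (B,merge)→1180, (E,hash)→1480, (E,nl)→4040, (B,nl)→4100; best=680 via (B,hash)
  {ABD}: card=62500; try (A,hash)→11230, (B,hash)→17980, (A,merge)→20980, (B,merge)→192780, (B,nl)→505000, (A,nl)→625980; best=11230 via (A,hash)
  {ACD}: card=75000; try (D,hash)→13400, (C,hash)→22900, (D,merge)→47650, (D,nl_idx)→105400, (C,nl_idx)→192500, (C,merge)→195500 …(+2); best=13400 via (D,hash)
  {BDE}: card=31250; try (E,hash)→3630, (D,hash)→5680, (D,merge)→13930, (E,merge)→16780, (D,nl_idx)→39930, (E,nl)→125980 …(+1); best=3630 via (E,hash)
  {ABDE}: card=1562500; try (A,hash)→43880, (E,hash)→75130, (A,merge)→508630, (E,merge)→1074530, (E,nl)→6261230, (A,nl)→15628630; best=43880 via (A,hash)
  {ABCD}: card=375000; try (C,hash)→79130, (B,hash)→88880, (C,nl_idx)→948730, (C,merge)→1076730, (B,merge)→1363680, (B,nl)→3013400 …(+1); best=79130 via (C,hash)
  {ABCDE}: card=9375000; try (E,hash)→455530, (C,hash)→1611780, (E,merge)→7579930, (C,nl_idx)→23481380, (C,merge)→34421880, (E,nl)→37579130 …(+1); best=455530 via (E,hash)

455530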